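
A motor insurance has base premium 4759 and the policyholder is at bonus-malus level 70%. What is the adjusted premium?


adjusted = base * BM_level / 100
= 4759 * 70 / 100
= 4759 * 0.7
= 3331.3


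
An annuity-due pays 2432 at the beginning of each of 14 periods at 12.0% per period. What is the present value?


PV_due = PMT * (1-(1+i)^(-n))/i * (1+i)
PV_immediate = 16119.7051
PV_due = 16119.7051 * 1.12
= 18054.0697


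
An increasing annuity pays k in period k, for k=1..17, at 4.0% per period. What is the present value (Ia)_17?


(Ia)_n = sum_{k=1}^{n} k * v^k, v = 1/(1+i)
v = 0.961538
Sum computed term by term:
(Ia)_17 = 98.1238


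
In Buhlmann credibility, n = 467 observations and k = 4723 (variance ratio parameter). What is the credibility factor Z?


Z = n / (n + k)
= 467 / (467 + 4723)
= 467 / 5190
= 0.09


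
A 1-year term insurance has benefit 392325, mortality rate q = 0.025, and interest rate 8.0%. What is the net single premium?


NSP = benefit * q * v
v = 1/(1+i) = 0.925926
NSP = 392325 * 0.025 * 0.925926
= 9081.5972


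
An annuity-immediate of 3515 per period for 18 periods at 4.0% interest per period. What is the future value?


FV = PMT * ((1+i)^n - 1) / i
= 3515 * ((1.04)^18 - 1) / 0.04
= 3515 * (2.025817 - 1) / 0.04
= 90143.6263


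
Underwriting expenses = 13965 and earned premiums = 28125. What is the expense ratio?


Expense ratio = expenses / premiums
= 13965 / 28125
= 0.4965


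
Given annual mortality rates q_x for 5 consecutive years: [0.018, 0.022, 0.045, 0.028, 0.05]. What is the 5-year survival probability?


p_k = 1 - q_k for each year
Survival = product of (1 - q_k)
= 0.982 * 0.978 * 0.955 * 0.972 * 0.95
= 0.8469


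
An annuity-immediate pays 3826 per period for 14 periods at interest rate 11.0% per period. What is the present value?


PV = PMT * (1 - (1+i)^(-n)) / i
= 3826 * (1 - (1+0.11)^(-14)) / 0.11
= 3826 * (1 - 0.231995) / 0.11
= 3826 * 6.981865
= 26712.6164


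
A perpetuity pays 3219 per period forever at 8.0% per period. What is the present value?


PV = PMT / i
= 3219 / 0.08
= 40237.5


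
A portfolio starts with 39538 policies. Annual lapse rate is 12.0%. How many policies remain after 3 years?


remaining = initial * (1 - lapse)^years
= 39538 * (1 - 0.12)^3
= 39538 * 0.681472
= 26944.0399


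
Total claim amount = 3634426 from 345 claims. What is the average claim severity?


severity = total / number
= 3634426 / 345
= 10534.5681


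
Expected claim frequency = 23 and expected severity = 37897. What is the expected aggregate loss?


E[S] = E[N] * E[X]
= 23 * 37897
= 871631


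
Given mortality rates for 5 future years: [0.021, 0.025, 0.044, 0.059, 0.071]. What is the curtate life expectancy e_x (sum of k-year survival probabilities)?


e_x = sum_{k=1}^{n} k_p_x
k_p_x values:
  1_p_x = 0.979
  2_p_x = 0.954525
  3_p_x = 0.912526
  4_p_x = 0.858687
  5_p_x = 0.79772
e_x = 4.5025


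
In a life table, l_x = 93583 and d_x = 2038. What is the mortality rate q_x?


q_x = d_x / l_x
= 2038 / 93583
= 0.0218


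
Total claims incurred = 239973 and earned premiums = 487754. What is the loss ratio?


Loss ratio = claims / premiums
= 239973 / 487754
= 0.492


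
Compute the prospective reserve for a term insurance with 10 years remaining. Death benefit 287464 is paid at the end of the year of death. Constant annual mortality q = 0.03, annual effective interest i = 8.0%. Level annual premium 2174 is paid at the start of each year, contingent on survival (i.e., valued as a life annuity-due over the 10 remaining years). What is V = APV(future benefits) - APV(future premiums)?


v = 1/(1+i) = 0.925926
APV(future benefits) per unit = sum_{k=0}^{9} k_p_x * q * v^(k+1) = 0.179572
APV(future benefits) = 287464 * 0.179572 = 51620.4289
Life annuity-due factor ä_{x:10} = sum_{k=0}^{9} k_p_x * v^k = 6.464585
APV(future premiums) = 2174 * 6.464585 = 14054.0076
V = 51620.4289 - 14054.0076
= 37566.4213


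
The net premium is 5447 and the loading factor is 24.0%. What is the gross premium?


Gross = net * (1 + loading)
= 5447 * (1 + 0.24)
= 5447 * 1.24
= 6754.28


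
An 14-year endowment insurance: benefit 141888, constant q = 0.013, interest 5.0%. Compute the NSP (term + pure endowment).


Term component = 16966.198
Pure endowment = 14_p_x * v^14 * benefit = 0.832607 * 0.505068 * 141888 = 59667.1944
NSP = 76633.3924


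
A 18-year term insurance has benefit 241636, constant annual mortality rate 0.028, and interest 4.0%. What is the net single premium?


NSP = benefit * sum_{k=0}^{n-1} k_p_x * q * v^(k+1)
With constant q=0.028, v=0.961538
Sum = 0.289854
NSP = 241636 * 0.289854
= 70039.1656


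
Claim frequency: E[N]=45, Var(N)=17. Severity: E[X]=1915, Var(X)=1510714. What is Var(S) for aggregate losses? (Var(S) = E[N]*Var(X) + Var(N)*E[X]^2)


Var(S) = E[N]*Var(X) + Var(N)*E[X]^2
= 45*1510714 + 17*1915^2
= 67982130 + 62342825
= 1.3032e+08


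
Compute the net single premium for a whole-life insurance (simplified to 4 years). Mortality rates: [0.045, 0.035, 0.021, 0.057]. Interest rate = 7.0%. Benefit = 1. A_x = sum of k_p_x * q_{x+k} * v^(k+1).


v = 0.934579
Year 0: k_p_x=1.0, q=0.045, term=0.042056
Year 1: k_p_x=0.955, q=0.035, term=0.029195
Year 2: k_p_x=0.921575, q=0.021, term=0.015798
Year 3: k_p_x=0.902222, q=0.057, term=0.039233
A_x = 0.1263


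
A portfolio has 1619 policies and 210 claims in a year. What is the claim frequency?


frequency = claims / policies
= 210 / 1619
= 0.1297


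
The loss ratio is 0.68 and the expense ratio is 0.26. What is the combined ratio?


Combined ratio = loss ratio + expense ratio
= 0.68 + 0.26
= 0.94


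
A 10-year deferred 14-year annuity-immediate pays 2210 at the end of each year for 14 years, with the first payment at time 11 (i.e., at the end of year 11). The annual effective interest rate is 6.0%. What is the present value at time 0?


PV at time 10 of the 14-year annuity-immediate:
a_n = 2210 * (1-(1+0.06)^(-14))/0.06 = 20541.9145
Discount back 10 years to time 0:
PV = 20541.9145 * (1+0.06)^(-10)
= 20541.9145 * 0.558395
= 11470.4978


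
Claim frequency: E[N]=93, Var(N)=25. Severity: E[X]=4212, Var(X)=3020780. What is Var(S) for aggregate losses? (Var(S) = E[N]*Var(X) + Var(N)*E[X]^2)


Var(S) = E[N]*Var(X) + Var(N)*E[X]^2
= 93*3020780 + 25*4212^2
= 280932540 + 443523600
= 7.2446e+08


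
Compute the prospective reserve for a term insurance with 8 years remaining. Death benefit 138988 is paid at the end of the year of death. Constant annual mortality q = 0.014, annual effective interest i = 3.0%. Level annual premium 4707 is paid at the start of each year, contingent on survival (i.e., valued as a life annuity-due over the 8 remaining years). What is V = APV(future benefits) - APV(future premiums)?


v = 1/(1+i) = 0.970874
APV(future benefits) per unit = sum_{k=0}^{7} k_p_x * q * v^(k+1) = 0.093797
APV(future benefits) = 138988 * 0.093797 = 13036.6997
Life annuity-due factor ä_{x:8} = sum_{k=0}^{7} k_p_x * v^k = 6.900802
APV(future premiums) = 4707 * 6.900802 = 32482.0733
V = 13036.6997 - 32482.0733
= -19445.3737


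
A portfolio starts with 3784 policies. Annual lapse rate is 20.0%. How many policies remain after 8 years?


remaining = initial * (1 - lapse)^years
= 3784 * (1 - 0.2)^8
= 3784 * 0.167772
= 634.8499


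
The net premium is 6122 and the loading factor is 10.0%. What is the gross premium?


Gross = net * (1 + loading)
= 6122 * (1 + 0.1)
= 6122 * 1.1
= 6734.2


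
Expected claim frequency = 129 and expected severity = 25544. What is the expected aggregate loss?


E[S] = E[N] * E[X]
= 129 * 25544
= 3.2952e+06


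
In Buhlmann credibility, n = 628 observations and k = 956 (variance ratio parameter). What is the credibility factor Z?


Z = n / (n + k)
= 628 / (628 + 956)
= 628 / 1584
= 0.3965


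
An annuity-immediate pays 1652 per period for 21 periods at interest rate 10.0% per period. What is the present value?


PV = PMT * (1 - (1+i)^(-n)) / i
= 1652 * (1 - (1+0.1)^(-21)) / 0.1
= 1652 * (1 - 0.135131) / 0.1
= 1652 * 8.648694
= 14287.643


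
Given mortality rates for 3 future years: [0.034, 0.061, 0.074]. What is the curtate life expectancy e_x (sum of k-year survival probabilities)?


e_x = sum_{k=1}^{n} k_p_x
k_p_x values:
  1_p_x = 0.966
  2_p_x = 0.907074
  3_p_x = 0.839951
e_x = 2.713


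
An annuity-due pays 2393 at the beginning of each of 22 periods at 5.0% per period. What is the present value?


PV_due = PMT * (1-(1+i)^(-n))/i * (1+i)
PV_immediate = 31499.0652
PV_due = 31499.0652 * 1.05
= 33074.0184


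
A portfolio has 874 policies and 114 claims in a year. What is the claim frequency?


frequency = claims / policies
= 114 / 874
= 0.1304


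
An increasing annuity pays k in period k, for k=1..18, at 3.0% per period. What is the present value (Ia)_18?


(Ia)_n = sum_{k=1}^{n} k * v^k, v = 1/(1+i)
v = 0.970874
Sum computed term by term:
(Ia)_18 = 119.7672


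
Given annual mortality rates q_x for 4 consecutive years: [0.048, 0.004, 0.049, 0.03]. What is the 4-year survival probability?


p_k = 1 - q_k for each year
Survival = product of (1 - q_k)
= 0.952 * 0.996 * 0.951 * 0.97
= 0.8747


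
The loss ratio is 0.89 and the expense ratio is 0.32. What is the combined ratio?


Combined ratio = loss ratio + expense ratio
= 0.89 + 0.32
= 1.21


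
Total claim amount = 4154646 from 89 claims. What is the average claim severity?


severity = total / number
= 4154646 / 89
= 46681.4157


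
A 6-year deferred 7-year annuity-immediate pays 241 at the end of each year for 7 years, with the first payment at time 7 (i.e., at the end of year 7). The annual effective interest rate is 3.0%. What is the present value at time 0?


PV at time 6 of the 7-year annuity-immediate:
a_n = 241 * (1-(1+0.03)^(-7))/0.03 = 1501.4982
Discount back 6 years to time 0:
PV = 1501.4982 * (1+0.03)^(-6)
= 1501.4982 * 0.837484
= 1257.4811


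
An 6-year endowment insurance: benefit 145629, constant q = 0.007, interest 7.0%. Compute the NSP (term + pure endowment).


Term component = 4781.3831
Pure endowment = 6_p_x * v^6 * benefit = 0.958728 * 0.666342 * 145629 = 93033.7854
NSP = 97815.1686


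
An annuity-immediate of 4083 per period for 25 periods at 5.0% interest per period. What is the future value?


FV = PMT * ((1+i)^n - 1) / i
= 4083 * ((1.05)^25 - 1) / 0.05
= 4083 * (3.386355 - 1) / 0.05
= 194869.7445


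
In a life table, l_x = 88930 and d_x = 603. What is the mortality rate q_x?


q_x = d_x / l_x
= 603 / 88930
= 0.0068


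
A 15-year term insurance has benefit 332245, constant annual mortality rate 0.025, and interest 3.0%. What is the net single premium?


NSP = benefit * sum_{k=0}^{n-1} k_p_x * q * v^(k+1)
With constant q=0.025, v=0.970874
Sum = 0.254979
NSP = 332245 * 0.254979
= 84715.3998


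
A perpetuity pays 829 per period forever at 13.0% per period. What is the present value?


PV = PMT / i
= 829 / 0.13
= 6376.9231


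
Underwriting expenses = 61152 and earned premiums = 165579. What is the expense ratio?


Expense ratio = expenses / premiums
= 61152 / 165579
= 0.3693


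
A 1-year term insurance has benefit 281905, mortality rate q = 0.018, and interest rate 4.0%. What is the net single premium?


NSP = benefit * q * v
v = 1/(1+i) = 0.961538
NSP = 281905 * 0.018 * 0.961538
= 4879.125


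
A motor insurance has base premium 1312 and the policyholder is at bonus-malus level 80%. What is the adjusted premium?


adjusted = base * BM_level / 100
= 1312 * 80 / 100
= 1312 * 0.8
= 1049.6


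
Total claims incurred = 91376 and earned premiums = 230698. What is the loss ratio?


Loss ratio = claims / premiums
= 91376 / 230698
= 0.3961


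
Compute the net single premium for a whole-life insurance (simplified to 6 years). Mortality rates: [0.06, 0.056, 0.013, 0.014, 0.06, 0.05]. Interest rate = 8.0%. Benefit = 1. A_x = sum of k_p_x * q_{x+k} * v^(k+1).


v = 0.925926
Year 0: k_p_x=1.0, q=0.06, term=0.055556
Year 1: k_p_x=0.94, q=0.056, term=0.04513
Year 2: k_p_x=0.88736, q=0.013, term=0.009157
Year 3: k_p_x=0.875824, q=0.014, term=0.009013
Year 4: k_p_x=0.863563, q=0.06, term=0.035264
Year 5: k_p_x=0.811749, q=0.05, term=0.025577
A_x = 0.1797


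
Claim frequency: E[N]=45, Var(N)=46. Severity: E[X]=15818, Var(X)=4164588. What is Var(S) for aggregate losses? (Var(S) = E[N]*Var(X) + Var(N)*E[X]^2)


Var(S) = E[N]*Var(X) + Var(N)*E[X]^2
= 45*4164588 + 46*15818^2
= 187406460 + 11509619704
= 1.1697e+10


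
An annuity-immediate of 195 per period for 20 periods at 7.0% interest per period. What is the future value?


FV = PMT * ((1+i)^n - 1) / i
= 195 * ((1.07)^20 - 1) / 0.07
= 195 * (3.869684 - 1) / 0.07
= 7994.121


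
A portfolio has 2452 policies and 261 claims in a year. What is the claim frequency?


frequency = claims / policies
= 261 / 2452
= 0.1064


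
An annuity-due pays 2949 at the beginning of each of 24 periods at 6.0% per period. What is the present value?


PV_due = PMT * (1-(1+i)^(-n))/i * (1+i)
PV_immediate = 37011.0043
PV_due = 37011.0043 * 1.06
= 39231.6646


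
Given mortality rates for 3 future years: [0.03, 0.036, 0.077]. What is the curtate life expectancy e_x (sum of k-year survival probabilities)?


e_x = sum_{k=1}^{n} k_p_x
k_p_x values:
  1_p_x = 0.97
  2_p_x = 0.93508
  3_p_x = 0.863079
e_x = 2.7682


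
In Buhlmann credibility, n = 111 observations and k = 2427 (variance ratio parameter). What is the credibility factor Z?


Z = n / (n + k)
= 111 / (111 + 2427)
= 111 / 2538
= 0.0437


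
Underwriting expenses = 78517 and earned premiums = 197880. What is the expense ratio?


Expense ratio = expenses / premiums
= 78517 / 197880
= 0.3968


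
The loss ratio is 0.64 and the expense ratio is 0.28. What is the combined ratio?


Combined ratio = loss ratio + expense ratio
= 0.64 + 0.28
= 0.92


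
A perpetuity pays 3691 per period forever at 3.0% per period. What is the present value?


PV = PMT / i
= 3691 / 0.03
= 123033.3333


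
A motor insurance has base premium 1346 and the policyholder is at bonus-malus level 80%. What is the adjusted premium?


adjusted = base * BM_level / 100
= 1346 * 80 / 100
= 1346 * 0.8
= 1076.8


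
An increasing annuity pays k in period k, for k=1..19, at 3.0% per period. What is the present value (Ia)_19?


(Ia)_n = sum_{k=1}^{n} k * v^k, v = 1/(1+i)
v = 0.970874
Sum computed term by term:
(Ia)_19 = 130.6026


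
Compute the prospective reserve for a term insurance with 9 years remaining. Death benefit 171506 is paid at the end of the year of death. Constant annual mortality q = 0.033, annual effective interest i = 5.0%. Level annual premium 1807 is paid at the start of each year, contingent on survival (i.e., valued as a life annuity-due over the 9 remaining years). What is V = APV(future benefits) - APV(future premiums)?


v = 1/(1+i) = 0.952381
APV(future benefits) per unit = sum_{k=0}^{8} k_p_x * q * v^(k+1) = 0.208107
APV(future benefits) = 171506 * 0.208107 = 35691.6484
Life annuity-due factor ä_{x:9} = sum_{k=0}^{8} k_p_x * v^k = 6.621595
APV(future premiums) = 1807 * 6.621595 = 11965.2231
V = 35691.6484 - 11965.2231
= 23726.4253


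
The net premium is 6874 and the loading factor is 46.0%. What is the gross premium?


Gross = net * (1 + loading)
= 6874 * (1 + 0.46)
= 6874 * 1.46
= 10036.04


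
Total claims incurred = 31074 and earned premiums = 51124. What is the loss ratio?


Loss ratio = claims / premiums
= 31074 / 51124
= 0.6078


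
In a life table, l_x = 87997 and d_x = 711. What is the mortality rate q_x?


q_x = d_x / l_x
= 711 / 87997
= 0.0081


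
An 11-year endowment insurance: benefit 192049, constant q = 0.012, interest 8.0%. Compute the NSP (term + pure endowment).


Term component = 15642.4492
Pure endowment = 11_p_x * v^11 * benefit = 0.875642 * 0.428883 * 192049 = 72123.5558
NSP = 87766.0051


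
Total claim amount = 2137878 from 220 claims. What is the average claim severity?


severity = total / number
= 2137878 / 220
= 9717.6273


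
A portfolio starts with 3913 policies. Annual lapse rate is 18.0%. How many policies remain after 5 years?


remaining = initial * (1 - lapse)^years
= 3913 * (1 - 0.18)^5
= 3913 * 0.37074
= 1450.705


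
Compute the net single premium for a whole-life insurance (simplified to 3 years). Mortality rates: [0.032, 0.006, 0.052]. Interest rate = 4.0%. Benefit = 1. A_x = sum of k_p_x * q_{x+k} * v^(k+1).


v = 0.961538
Year 0: k_p_x=1.0, q=0.032, term=0.030769
Year 1: k_p_x=0.968, q=0.006, term=0.00537
Year 2: k_p_x=0.962192, q=0.052, term=0.04448
A_x = 0.0806


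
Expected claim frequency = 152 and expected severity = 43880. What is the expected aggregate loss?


E[S] = E[N] * E[X]
= 152 * 43880
= 6.6698e+06


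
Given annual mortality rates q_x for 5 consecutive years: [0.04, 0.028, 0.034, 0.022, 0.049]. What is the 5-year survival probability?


p_k = 1 - q_k for each year
Survival = product of (1 - q_k)
= 0.96 * 0.972 * 0.966 * 0.978 * 0.951
= 0.8384


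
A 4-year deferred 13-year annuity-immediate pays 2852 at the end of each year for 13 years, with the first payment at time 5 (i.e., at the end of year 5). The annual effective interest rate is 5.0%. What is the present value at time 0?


PV at time 4 of the 13-year annuity-immediate:
a_n = 2852 * (1-(1+0.05)^(-13))/0.05 = 26790.4702
Discount back 4 years to time 0:
PV = 26790.4702 * (1+0.05)^(-4)
= 26790.4702 * 0.822702
= 22040.5861


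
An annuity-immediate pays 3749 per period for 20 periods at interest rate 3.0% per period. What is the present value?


PV = PMT * (1 - (1+i)^(-n)) / i
= 3749 * (1 - (1+0.03)^(-20)) / 0.03
= 3749 * (1 - 0.553676) / 0.03
= 3749 * 14.877475
= 55775.6533


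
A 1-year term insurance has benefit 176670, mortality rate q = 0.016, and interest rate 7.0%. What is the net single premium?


NSP = benefit * q * v
v = 1/(1+i) = 0.934579
NSP = 176670 * 0.016 * 0.934579
= 2641.7944


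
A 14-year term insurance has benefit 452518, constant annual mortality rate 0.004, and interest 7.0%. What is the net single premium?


NSP = benefit * sum_{k=0}^{n-1} k_p_x * q * v^(k+1)
With constant q=0.004, v=0.934579
Sum = 0.034235
NSP = 452518 * 0.034235
= 15491.8877


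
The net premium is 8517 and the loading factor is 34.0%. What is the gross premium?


Gross = net * (1 + loading)
= 8517 * (1 + 0.34)
= 8517 * 1.34
= 11412.78


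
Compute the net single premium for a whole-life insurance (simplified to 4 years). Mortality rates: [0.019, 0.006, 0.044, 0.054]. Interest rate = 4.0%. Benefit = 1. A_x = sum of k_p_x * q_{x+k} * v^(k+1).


v = 0.961538
Year 0: k_p_x=1.0, q=0.019, term=0.018269
Year 1: k_p_x=0.981, q=0.006, term=0.005442
Year 2: k_p_x=0.975114, q=0.044, term=0.038142
Year 3: k_p_x=0.932209, q=0.054, term=0.04303
A_x = 0.1049


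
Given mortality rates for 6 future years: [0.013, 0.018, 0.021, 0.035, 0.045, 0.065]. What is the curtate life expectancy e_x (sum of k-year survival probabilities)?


e_x = sum_{k=1}^{n} k_p_x
k_p_x values:
  1_p_x = 0.987
  2_p_x = 0.969234
  3_p_x = 0.94888
  4_p_x = 0.915669
  5_p_x = 0.874464
  6_p_x = 0.817624
e_x = 5.5129


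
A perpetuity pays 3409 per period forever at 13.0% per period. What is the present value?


PV = PMT / i
= 3409 / 0.13
= 26223.0769


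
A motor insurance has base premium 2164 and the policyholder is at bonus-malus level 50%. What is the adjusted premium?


adjusted = base * BM_level / 100
= 2164 * 50 / 100
= 2164 * 0.5
= 1082.0


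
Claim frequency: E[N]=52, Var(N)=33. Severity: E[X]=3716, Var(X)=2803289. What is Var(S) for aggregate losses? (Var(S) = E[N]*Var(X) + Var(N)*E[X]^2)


Var(S) = E[N]*Var(X) + Var(N)*E[X]^2
= 52*2803289 + 33*3716^2
= 145771028 + 455685648
= 6.0146e+08


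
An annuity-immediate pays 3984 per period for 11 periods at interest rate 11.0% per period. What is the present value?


PV = PMT * (1 - (1+i)^(-n)) / i
= 3984 * (1 - (1+0.11)^(-11)) / 0.11
= 3984 * (1 - 0.317283) / 0.11
= 3984 * 6.206515
= 24726.7571


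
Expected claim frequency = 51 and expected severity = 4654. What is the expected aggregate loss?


E[S] = E[N] * E[X]
= 51 * 4654
= 237354


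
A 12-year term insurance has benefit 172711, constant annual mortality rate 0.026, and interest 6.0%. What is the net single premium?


NSP = benefit * sum_{k=0}^{n-1} k_p_x * q * v^(k+1)
With constant q=0.026, v=0.943396
Sum = 0.192801
NSP = 172711 * 0.192801
= 33298.8363


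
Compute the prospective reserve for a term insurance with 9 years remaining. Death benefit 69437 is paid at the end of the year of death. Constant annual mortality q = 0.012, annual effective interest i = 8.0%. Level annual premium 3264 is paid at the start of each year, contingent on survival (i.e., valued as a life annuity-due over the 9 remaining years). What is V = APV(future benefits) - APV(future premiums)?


v = 1/(1+i) = 0.925926
APV(future benefits) per unit = sum_{k=0}^{8} k_p_x * q * v^(k+1) = 0.071903
APV(future benefits) = 69437 * 0.071903 = 4992.7252
Life annuity-due factor ä_{x:9} = sum_{k=0}^{8} k_p_x * v^k = 6.471266
APV(future premiums) = 3264 * 6.471266 = 21122.2106
V = 4992.7252 - 21122.2106
= -16129.4855


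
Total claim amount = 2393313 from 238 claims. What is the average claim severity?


severity = total / number
= 2393313 / 238
= 10055.937


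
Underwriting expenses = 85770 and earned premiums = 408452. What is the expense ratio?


Expense ratio = expenses / premiums
= 85770 / 408452
= 0.21


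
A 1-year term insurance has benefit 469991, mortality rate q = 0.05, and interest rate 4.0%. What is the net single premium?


NSP = benefit * q * v
v = 1/(1+i) = 0.961538
NSP = 469991 * 0.05 * 0.961538
= 22595.7212


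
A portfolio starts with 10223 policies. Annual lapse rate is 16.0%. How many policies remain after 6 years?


remaining = initial * (1 - lapse)^years
= 10223 * (1 - 0.16)^6
= 10223 * 0.351298
= 3591.3198


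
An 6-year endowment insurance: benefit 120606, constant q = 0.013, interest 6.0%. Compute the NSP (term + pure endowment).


Term component = 7480.0663
Pure endowment = 6_p_x * v^6 * benefit = 0.924491 * 0.704961 * 120606 = 78602.5505
NSP = 86082.6169


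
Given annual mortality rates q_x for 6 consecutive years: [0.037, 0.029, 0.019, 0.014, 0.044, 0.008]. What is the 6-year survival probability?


p_k = 1 - q_k for each year
Survival = product of (1 - q_k)
= 0.963 * 0.971 * 0.981 * 0.986 * 0.956 * 0.992
= 0.8578


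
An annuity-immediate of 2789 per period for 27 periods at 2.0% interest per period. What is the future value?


FV = PMT * ((1+i)^n - 1) / i
= 2789 * ((1.02)^27 - 1) / 0.02
= 2789 * (1.706886 - 1) / 0.02
= 98575.3192


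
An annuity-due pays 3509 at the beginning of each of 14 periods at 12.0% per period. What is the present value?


PV_due = PMT * (1-(1+i)^(-n))/i * (1+i)
PV_immediate = 23258.2423
PV_due = 23258.2423 * 1.12
= 26049.2314


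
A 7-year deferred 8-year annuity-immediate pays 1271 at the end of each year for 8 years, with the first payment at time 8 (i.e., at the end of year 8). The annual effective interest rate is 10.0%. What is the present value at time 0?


PV at time 7 of the 8-year annuity-immediate:
a_n = 1271 * (1-(1+0.1)^(-8))/0.1 = 6780.6912
Discount back 7 years to time 0:
PV = 6780.6912 * (1+0.1)^(-7)
= 6780.6912 * 0.513158
= 3479.5667


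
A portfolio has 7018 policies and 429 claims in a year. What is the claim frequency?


frequency = claims / policies
= 429 / 7018
= 0.0611


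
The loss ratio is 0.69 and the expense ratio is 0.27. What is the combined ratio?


Combined ratio = loss ratio + expense ratio
= 0.69 + 0.27
= 0.96


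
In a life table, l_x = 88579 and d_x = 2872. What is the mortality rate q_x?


q_x = d_x / l_x
= 2872 / 88579
= 0.0324


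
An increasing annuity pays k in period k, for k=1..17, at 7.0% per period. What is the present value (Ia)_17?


(Ia)_n = sum_{k=1}^{n} k * v^k, v = 1/(1+i)
v = 0.934579
Sum computed term by term:
(Ia)_17 = 72.3555


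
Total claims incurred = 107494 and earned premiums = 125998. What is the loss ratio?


Loss ratio = claims / premiums
= 107494 / 125998
= 0.8531


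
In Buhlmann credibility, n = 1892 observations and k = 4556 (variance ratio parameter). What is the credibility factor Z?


Z = n / (n + k)
= 1892 / (1892 + 4556)
= 1892 / 6448
= 0.2934


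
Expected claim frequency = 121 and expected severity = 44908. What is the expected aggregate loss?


E[S] = E[N] * E[X]
= 121 * 44908
= 5.4339e+06


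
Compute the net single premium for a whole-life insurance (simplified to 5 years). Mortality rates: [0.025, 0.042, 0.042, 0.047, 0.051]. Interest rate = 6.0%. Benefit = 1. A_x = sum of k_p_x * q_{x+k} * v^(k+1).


v = 0.943396
Year 0: k_p_x=1.0, q=0.025, term=0.023585
Year 1: k_p_x=0.975, q=0.042, term=0.036445
Year 2: k_p_x=0.93405, q=0.042, term=0.032938
Year 3: k_p_x=0.89482, q=0.047, term=0.033313
Year 4: k_p_x=0.852763, q=0.051, term=0.032499
A_x = 0.1588


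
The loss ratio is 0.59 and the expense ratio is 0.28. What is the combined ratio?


Combined ratio = loss ratio + expense ratio
= 0.59 + 0.28
= 0.87


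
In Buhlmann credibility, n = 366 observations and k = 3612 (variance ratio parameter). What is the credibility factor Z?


Z = n / (n + k)
= 366 / (366 + 3612)
= 366 / 3978
= 0.092


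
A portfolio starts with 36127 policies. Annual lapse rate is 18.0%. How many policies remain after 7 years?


remaining = initial * (1 - lapse)^years
= 36127 * (1 - 0.18)^7
= 36127 * 0.249285
= 9005.9362


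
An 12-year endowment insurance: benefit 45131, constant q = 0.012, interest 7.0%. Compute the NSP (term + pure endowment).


Term component = 4067.5373
Pure endowment = 12_p_x * v^12 * benefit = 0.865134 * 0.444012 * 45131 = 17336.1621
NSP = 21403.6994


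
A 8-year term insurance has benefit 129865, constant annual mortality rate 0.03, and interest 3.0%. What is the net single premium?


NSP = benefit * sum_{k=0}^{n-1} k_p_x * q * v^(k+1)
With constant q=0.03, v=0.970874
Sum = 0.190653
NSP = 129865 * 0.190653
= 24759.1359


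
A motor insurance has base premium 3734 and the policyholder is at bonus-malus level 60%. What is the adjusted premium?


adjusted = base * BM_level / 100
= 3734 * 60 / 100
= 3734 * 0.6
= 2240.4


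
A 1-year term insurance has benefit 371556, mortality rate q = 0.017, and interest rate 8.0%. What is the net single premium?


NSP = benefit * q * v
v = 1/(1+i) = 0.925926
NSP = 371556 * 0.017 * 0.925926
= 5848.5667


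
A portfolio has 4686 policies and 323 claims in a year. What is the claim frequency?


frequency = claims / policies
= 323 / 4686
= 0.0689


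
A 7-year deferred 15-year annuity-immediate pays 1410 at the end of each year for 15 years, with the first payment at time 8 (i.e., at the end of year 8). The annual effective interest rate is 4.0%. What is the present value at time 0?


PV at time 7 of the 15-year annuity-immediate:
a_n = 1410 * (1-(1+0.04)^(-15))/0.04 = 15676.9263
Discount back 7 years to time 0:
PV = 15676.9263 * (1+0.04)^(-7)
= 15676.9263 * 0.759918
= 11913.1755


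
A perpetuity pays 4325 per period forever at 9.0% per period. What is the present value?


PV = PMT / i
= 4325 / 0.09
= 48055.5556


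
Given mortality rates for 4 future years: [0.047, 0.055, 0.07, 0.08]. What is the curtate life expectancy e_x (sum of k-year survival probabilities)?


e_x = sum_{k=1}^{n} k_p_x
k_p_x values:
  1_p_x = 0.953
  2_p_x = 0.900585
  3_p_x = 0.837544
  4_p_x = 0.770541
e_x = 3.4617


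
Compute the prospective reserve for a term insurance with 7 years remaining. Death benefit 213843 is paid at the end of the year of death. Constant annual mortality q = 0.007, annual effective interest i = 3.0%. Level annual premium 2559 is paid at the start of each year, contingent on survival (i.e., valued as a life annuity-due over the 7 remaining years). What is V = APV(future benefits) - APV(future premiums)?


v = 1/(1+i) = 0.970874
APV(future benefits) per unit = sum_{k=0}^{6} k_p_x * q * v^(k+1) = 0.042742
APV(future benefits) = 213843 * 0.042742 = 9140.1177
Life annuity-due factor ä_{x:7} = sum_{k=0}^{6} k_p_x * v^k = 6.289208
APV(future premiums) = 2559 * 6.289208 = 16094.0825
V = 9140.1177 - 16094.0825
= -6953.9647


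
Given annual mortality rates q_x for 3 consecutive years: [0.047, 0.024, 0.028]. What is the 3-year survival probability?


p_k = 1 - q_k for each year
Survival = product of (1 - q_k)
= 0.953 * 0.976 * 0.972
= 0.9041


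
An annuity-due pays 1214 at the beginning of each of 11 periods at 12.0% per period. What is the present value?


PV_due = PMT * (1-(1+i)^(-n))/i * (1+i)
PV_immediate = 7208.3667
PV_due = 7208.3667 * 1.12
= 8073.3708


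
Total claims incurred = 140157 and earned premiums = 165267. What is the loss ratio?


Loss ratio = claims / premiums
= 140157 / 165267
= 0.8481


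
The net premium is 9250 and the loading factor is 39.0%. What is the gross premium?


Gross = net * (1 + loading)
= 9250 * (1 + 0.39)
= 9250 * 1.39
= 12857.5


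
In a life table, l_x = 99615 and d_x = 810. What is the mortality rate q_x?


q_x = d_x / l_x
= 810 / 99615
= 0.0081


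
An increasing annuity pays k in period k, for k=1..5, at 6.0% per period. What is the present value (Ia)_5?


(Ia)_n = sum_{k=1}^{n} k * v^k, v = 1/(1+i)
v = 0.943396
Sum computed term by term:
(Ia)_5 = 12.1469


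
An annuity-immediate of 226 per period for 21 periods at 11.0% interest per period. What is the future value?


FV = PMT * ((1+i)^n - 1) / i
= 226 * ((1.11)^21 - 1) / 0.11
= 226 * (8.949166 - 1) / 0.11
= 16331.9225


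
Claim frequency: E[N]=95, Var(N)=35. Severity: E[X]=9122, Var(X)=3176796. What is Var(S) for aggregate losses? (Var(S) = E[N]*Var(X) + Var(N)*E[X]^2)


Var(S) = E[N]*Var(X) + Var(N)*E[X]^2
= 95*3176796 + 35*9122^2
= 301795620 + 2912380940
= 3.2142e+09


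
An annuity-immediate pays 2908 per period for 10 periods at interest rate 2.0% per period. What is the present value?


PV = PMT * (1 - (1+i)^(-n)) / i
= 2908 * (1 - (1+0.02)^(-10)) / 0.02
= 2908 * (1 - 0.820348) / 0.02
= 2908 * 8.982585
= 26121.3572


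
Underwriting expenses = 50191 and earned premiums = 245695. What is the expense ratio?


Expense ratio = expenses / premiums
= 50191 / 245695
= 0.2043


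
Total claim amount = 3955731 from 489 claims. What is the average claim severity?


severity = total / number
= 3955731 / 489
= 8089.4294


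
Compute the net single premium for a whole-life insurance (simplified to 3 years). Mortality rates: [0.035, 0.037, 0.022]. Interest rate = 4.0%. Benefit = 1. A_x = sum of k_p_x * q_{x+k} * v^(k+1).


v = 0.961538
Year 0: k_p_x=1.0, q=0.035, term=0.033654
Year 1: k_p_x=0.965, q=0.037, term=0.033011
Year 2: k_p_x=0.929295, q=0.022, term=0.018175
A_x = 0.0848


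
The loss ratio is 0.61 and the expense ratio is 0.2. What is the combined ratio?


Combined ratio = loss ratio + expense ratio
= 0.61 + 0.2
= 0.81


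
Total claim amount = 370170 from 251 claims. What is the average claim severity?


severity = total / number
= 370170 / 251
= 1474.7809


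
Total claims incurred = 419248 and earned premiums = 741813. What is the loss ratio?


Loss ratio = claims / premiums
= 419248 / 741813
= 0.5652


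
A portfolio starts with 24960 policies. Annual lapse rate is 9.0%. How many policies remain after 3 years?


remaining = initial * (1 - lapse)^years
= 24960 * (1 - 0.09)^3
= 24960 * 0.753571
= 18809.1322


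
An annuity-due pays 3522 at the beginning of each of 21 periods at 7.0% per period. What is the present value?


PV_due = PMT * (1-(1+i)^(-n))/i * (1+i)
PV_immediate = 38162.7273
PV_due = 38162.7273 * 1.07
= 40834.1182


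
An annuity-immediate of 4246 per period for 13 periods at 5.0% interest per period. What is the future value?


FV = PMT * ((1+i)^n - 1) / i
= 4246 * ((1.05)^13 - 1) / 0.05
= 4246 * (1.885649 - 1) / 0.05
= 75209.3252


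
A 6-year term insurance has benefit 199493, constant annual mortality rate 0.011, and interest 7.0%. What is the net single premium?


NSP = benefit * sum_{k=0}^{n-1} k_p_x * q * v^(k+1)
With constant q=0.011, v=0.934579
Sum = 0.051122
NSP = 199493 * 0.051122
= 10198.5008


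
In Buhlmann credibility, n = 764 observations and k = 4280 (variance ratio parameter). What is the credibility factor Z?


Z = n / (n + k)
= 764 / (764 + 4280)
= 764 / 5044
= 0.1515


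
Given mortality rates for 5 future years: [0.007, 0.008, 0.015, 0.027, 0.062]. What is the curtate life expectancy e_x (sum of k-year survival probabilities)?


e_x = sum_{k=1}^{n} k_p_x
k_p_x values:
  1_p_x = 0.993
  2_p_x = 0.985056
  3_p_x = 0.97028
  4_p_x = 0.944083
  5_p_x = 0.885549
e_x = 4.778


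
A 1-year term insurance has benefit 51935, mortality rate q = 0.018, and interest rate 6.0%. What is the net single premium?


NSP = benefit * q * v
v = 1/(1+i) = 0.943396
NSP = 51935 * 0.018 * 0.943396
= 881.9151


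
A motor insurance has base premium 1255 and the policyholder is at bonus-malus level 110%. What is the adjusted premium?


adjusted = base * BM_level / 100
= 1255 * 110 / 100
= 1255 * 1.1
= 1380.5


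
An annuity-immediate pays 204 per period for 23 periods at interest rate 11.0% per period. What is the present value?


PV = PMT * (1 - (1+i)^(-n)) / i
= 204 * (1 - (1+0.11)^(-23)) / 0.11
= 204 * (1 - 0.090693) / 0.11
= 204 * 8.266432
= 1686.352


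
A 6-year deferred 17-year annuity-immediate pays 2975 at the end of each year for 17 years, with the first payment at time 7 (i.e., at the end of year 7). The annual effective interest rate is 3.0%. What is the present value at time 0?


PV at time 6 of the 17-year annuity-immediate:
a_n = 2975 * (1-(1+0.03)^(-17))/0.03 = 39169.2025
Discount back 6 years to time 0:
PV = 39169.2025 * (1+0.03)^(-6)
= 39169.2025 * 0.837484
= 32803.5904


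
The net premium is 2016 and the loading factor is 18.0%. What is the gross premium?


Gross = net * (1 + loading)
= 2016 * (1 + 0.18)
= 2016 * 1.18
= 2378.88


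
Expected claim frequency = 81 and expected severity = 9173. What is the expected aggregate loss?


E[S] = E[N] * E[X]
= 81 * 9173
= 743013


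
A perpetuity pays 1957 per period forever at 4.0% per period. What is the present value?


PV = PMT / i
= 1957 / 0.04
= 48925.0


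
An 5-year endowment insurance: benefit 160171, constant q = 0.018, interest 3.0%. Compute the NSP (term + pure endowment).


Term component = 12750.4731
Pure endowment = 5_p_x * v^5 * benefit = 0.913182 * 0.862609 * 160171 = 126169.7384
NSP = 138920.2115


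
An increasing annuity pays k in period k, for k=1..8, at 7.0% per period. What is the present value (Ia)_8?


(Ia)_n = sum_{k=1}^{n} k * v^k, v = 1/(1+i)
v = 0.934579
Sum computed term by term:
(Ia)_8 = 24.7602


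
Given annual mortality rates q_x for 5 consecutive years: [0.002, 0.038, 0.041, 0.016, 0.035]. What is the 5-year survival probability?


p_k = 1 - q_k for each year
Survival = product of (1 - q_k)
= 0.998 * 0.962 * 0.959 * 0.984 * 0.965
= 0.8743


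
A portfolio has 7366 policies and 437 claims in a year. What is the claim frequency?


frequency = claims / policies
= 437 / 7366
= 0.0593


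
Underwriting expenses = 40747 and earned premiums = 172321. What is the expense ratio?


Expense ratio = expenses / premiums
= 40747 / 172321
= 0.2365


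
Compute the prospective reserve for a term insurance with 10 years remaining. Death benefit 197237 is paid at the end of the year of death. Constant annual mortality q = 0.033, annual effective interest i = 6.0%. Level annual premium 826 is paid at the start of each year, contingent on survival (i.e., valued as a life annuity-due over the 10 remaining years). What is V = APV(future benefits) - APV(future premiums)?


v = 1/(1+i) = 0.943396
APV(future benefits) per unit = sum_{k=0}^{9} k_p_x * q * v^(k+1) = 0.213182
APV(future benefits) = 197237 * 0.213182 = 42047.3827
Life annuity-due factor ä_{x:10} = sum_{k=0}^{9} k_p_x * v^k = 6.847665
APV(future premiums) = 826 * 6.847665 = 5656.1713
V = 42047.3827 - 5656.1713
= 36391.2114


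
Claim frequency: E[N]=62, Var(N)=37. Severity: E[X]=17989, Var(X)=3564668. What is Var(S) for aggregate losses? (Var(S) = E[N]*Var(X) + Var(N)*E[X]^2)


Var(S) = E[N]*Var(X) + Var(N)*E[X]^2
= 62*3564668 + 37*17989^2
= 221009416 + 11973352477
= 1.2194e+10


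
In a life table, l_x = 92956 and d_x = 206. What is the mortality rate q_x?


q_x = d_x / l_x
= 206 / 92956
= 0.0022


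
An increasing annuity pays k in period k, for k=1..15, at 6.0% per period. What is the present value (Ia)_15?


(Ia)_n = sum_{k=1}^{n} k * v^k, v = 1/(1+i)
v = 0.943396
Sum computed term by term:
(Ia)_15 = 67.2668


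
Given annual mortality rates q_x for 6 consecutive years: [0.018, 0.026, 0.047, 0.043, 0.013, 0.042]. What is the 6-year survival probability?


p_k = 1 - q_k for each year
Survival = product of (1 - q_k)
= 0.982 * 0.974 * 0.953 * 0.957 * 0.987 * 0.958
= 0.8248


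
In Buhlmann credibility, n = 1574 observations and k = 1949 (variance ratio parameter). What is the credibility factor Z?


Z = n / (n + k)
= 1574 / (1574 + 1949)
= 1574 / 3523
= 0.4468


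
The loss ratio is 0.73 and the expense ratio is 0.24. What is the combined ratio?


Combined ratio = loss ratio + expense ratio
= 0.73 + 0.24
= 0.97


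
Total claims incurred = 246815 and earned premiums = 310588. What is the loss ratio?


Loss ratio = claims / premiums
= 246815 / 310588
= 0.7947


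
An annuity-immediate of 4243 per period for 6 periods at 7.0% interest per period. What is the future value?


FV = PMT * ((1+i)^n - 1) / i
= 4243 * ((1.07)^6 - 1) / 0.07
= 4243 * (1.50073 - 1) / 0.07
= 30351.4126


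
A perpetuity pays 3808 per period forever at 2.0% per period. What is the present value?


PV = PMT / i
= 3808 / 0.02
= 190400.0


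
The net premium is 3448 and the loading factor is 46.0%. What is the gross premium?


Gross = net * (1 + loading)
= 3448 * (1 + 0.46)
= 3448 * 1.46
= 5034.08


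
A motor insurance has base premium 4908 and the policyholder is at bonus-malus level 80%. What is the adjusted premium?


adjusted = base * BM_level / 100
= 4908 * 80 / 100
= 4908 * 0.8
= 3926.4


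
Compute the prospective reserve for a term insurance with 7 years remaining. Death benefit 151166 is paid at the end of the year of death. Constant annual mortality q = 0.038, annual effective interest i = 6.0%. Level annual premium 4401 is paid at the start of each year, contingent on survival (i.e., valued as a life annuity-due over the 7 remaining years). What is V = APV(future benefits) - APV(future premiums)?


v = 1/(1+i) = 0.943396
APV(future benefits) per unit = sum_{k=0}^{6} k_p_x * q * v^(k+1) = 0.191129
APV(future benefits) = 151166 * 0.191129 = 28892.1518
Life annuity-due factor ä_{x:7} = sum_{k=0}^{6} k_p_x * v^k = 5.331483
APV(future premiums) = 4401 * 5.331483 = 23463.857
V = 28892.1518 - 23463.857
= 5428.2948


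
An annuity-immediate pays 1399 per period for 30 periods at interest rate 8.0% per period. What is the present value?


PV = PMT * (1 - (1+i)^(-n)) / i
= 1399 * (1 - (1+0.08)^(-30)) / 0.08
= 1399 * (1 - 0.099377) / 0.08
= 1399 * 11.257783
= 15749.6389


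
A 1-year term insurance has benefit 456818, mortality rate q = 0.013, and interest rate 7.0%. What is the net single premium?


NSP = benefit * q * v
v = 1/(1+i) = 0.934579
NSP = 456818 * 0.013 * 0.934579
= 5550.1252


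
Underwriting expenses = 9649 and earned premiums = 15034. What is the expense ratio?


Expense ratio = expenses / premiums
= 9649 / 15034
= 0.6418
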